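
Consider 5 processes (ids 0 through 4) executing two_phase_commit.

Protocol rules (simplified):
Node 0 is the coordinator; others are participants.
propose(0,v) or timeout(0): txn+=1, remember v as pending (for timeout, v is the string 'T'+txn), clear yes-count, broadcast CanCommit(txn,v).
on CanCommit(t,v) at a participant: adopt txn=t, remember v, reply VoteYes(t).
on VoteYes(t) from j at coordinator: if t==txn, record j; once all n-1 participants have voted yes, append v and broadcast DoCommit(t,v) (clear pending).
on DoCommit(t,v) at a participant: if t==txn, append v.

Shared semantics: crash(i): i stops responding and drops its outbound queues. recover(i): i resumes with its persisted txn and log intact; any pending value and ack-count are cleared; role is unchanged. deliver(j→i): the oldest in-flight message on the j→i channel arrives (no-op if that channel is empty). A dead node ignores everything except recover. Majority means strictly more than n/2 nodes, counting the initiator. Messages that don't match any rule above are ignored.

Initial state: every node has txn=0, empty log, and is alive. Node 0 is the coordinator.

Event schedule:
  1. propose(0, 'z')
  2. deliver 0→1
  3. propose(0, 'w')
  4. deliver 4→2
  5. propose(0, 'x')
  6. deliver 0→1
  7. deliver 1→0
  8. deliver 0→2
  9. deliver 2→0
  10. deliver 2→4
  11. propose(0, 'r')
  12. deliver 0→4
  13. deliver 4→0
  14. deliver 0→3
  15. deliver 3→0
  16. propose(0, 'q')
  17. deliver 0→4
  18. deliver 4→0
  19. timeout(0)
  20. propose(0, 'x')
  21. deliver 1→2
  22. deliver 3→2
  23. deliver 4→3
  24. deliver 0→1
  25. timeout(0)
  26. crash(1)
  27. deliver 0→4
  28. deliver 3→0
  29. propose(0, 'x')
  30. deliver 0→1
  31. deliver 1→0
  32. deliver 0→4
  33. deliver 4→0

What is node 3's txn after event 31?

1

after 1 — propose(0,'z'): n0:coor/t1/[-]
after 2 — deliver 0→1: n1:part/t1/[-]
after 3 — propose(0,'w'): n0:coor/t2/[-]
after 4 — deliver 4→2: ·
after 5 — propose(0,'x'): n0:coor/t3/[-]
after 6 — deliver 0→1: n1:part/t2/[-]
after 7 — deliver 1→0: ·
after 8 — deliver 0→2: n2:part/t1/[-]
after 9 — deliver 2→0: ·
after 10 — deliver 2→4: ·
after 11 — propose(0,'r'): n0:coor/t4/[-]
after 12 — deliver 0→4: n4:part/t1/[-]
after 13 — deliver 4→0: ·
after 14 — deliver 0→3: n3:part/t1/[-]
after 15 — deliver 3→0: ·
after 16 — propose(0,'q'): n0:coor/t5/[-]
after 17 — deliver 0→4: n4:part/t2/[-]
after 18 — deliver 4→0: ·
after 19 — timeout(0): n0:coor/t6/[-]
after 20 — propose(0,'x'): n0:coor/t7/[-]
after 21 — deliver 1→2: ·
after 22 — deliver 3→2: ·
after 23 — deliver 4→3: ·
after 24 — deliver 0→1: n1:part/t3/[-]
after 25 — timeout(0): n0:coor/t8/[-]
after 26 — crash(1): n1:✗part/t3/[-]
after 27 — deliver 0→4: n4:part/t3/[-]
after 28 — deliver 3→0: ·
after 29 — propose(0,'x'): n0:coor/t9/[-]
after 30 — deliver 0→1: ·
after 31 — deliver 1→0: ·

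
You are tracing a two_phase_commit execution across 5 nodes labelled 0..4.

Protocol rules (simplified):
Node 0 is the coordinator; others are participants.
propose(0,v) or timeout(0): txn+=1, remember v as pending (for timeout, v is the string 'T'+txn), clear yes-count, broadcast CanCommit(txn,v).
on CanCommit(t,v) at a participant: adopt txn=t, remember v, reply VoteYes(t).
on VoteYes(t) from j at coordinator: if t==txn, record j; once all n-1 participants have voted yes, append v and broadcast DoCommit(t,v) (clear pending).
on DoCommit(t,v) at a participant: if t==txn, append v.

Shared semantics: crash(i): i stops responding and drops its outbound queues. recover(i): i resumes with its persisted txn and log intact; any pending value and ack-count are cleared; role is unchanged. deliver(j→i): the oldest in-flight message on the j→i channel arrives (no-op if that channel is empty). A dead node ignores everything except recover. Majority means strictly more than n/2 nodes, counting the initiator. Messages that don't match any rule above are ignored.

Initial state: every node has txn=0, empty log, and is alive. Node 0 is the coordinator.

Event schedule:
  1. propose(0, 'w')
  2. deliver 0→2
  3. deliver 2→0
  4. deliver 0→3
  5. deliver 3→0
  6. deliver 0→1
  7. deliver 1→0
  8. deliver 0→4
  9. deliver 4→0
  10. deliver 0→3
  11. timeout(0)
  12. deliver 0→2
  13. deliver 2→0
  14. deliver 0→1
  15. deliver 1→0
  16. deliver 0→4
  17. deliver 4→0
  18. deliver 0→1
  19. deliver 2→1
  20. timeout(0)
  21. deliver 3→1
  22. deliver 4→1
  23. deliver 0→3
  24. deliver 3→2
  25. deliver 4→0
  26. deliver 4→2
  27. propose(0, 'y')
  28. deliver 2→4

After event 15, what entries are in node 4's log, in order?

[1] propose(0,'w') → N0(coor t1 [-])
[2] deliver 0→2 → N2(part t1 [-])
[3] deliver 2→0 → ∅
[4] deliver 0→3 → N3(part t1 [-])
[5] deliver 3→0 → ∅
[6] deliver 0→1 → N1(part t1 [-])
[7] deliver 1→0 → ∅
[8] deliver 0→4 → N4(part t1 [-])
[9] deliver 4→0 → N0(coor t1 [w])
[10] deliver 0→3 → N3(part t1 [w])
[11] timeout(0) → N0(coor t2 [w])
[12] deliver 0→2 → N2(part t1 [w])
[13] deliver 2→0 → ∅
[14] deliver 0→1 → N1(part t1 [w])
[15] deliver 1→0 → ∅

empty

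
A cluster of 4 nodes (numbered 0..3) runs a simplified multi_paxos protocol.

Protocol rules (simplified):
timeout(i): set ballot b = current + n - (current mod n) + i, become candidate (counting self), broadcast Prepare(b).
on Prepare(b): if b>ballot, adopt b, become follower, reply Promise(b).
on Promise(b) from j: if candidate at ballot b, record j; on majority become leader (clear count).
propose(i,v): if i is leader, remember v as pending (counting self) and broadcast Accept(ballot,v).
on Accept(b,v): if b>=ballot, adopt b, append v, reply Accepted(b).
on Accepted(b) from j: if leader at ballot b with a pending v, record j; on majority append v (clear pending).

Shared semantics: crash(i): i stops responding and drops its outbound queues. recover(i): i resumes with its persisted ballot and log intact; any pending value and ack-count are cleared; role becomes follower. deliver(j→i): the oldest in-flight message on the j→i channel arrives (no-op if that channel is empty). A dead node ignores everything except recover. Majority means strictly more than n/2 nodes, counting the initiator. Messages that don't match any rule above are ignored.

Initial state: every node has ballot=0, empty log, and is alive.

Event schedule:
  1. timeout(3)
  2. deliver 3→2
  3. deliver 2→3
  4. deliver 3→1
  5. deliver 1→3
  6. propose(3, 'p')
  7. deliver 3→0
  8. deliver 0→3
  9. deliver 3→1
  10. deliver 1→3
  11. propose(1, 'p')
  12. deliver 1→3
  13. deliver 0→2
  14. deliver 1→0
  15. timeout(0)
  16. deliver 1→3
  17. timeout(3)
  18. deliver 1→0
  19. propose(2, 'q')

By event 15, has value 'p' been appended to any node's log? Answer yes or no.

e1 timeout(3): 3[cand,b=7,-]
e2 deliver 3→2: 2[foll,b=7,-]
e3 deliver 2→3: ·
e4 deliver 3→1: 1[foll,b=7,-]
e5 deliver 1→3: 3[lead,b=7,-]
e6 propose(3,'p'): ·
e7 deliver 3→0: 0[foll,b=7,-]
e8 deliver 0→3: ·
e9 deliver 3→1: 1[foll,b=7,p]
e10 deliver 1→3: ·
e11 propose(1,'p'): ·
e12 deliver 1→3: ·
e13 deliver 0→2: ·
e14 deliver 1→0: ·
e15 timeout(0): 0[cand,b=8,-]

yes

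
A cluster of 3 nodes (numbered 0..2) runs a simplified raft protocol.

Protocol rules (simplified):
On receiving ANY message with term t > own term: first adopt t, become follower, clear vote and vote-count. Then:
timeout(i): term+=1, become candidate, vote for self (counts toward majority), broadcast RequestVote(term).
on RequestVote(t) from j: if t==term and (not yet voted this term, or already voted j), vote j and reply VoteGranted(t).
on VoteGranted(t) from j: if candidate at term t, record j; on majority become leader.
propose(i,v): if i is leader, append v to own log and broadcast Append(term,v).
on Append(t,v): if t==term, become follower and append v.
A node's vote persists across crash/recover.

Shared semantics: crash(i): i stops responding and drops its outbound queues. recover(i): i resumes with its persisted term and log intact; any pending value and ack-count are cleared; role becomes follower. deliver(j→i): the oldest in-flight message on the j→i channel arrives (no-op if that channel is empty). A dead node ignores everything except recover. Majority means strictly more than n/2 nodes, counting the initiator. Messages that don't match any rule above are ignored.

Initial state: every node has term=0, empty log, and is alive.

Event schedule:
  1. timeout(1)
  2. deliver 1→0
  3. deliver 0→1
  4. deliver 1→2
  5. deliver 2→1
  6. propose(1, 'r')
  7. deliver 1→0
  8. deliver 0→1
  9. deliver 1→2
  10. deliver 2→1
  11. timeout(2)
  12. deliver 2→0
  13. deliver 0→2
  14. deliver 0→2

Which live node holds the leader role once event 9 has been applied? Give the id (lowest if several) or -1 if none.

[1] timeout(1) → N1(cand t1 [-])
[2] deliver 1→0 → N0(foll t1 [-])
[3] deliver 0→1 → N1(lead t1 [-])
[4] deliver 1→2 → N2(foll t1 [-])
[5] deliver 2→1 → ∅
[6] propose(1,'r') → N1(lead t1 [r])
[7] deliver 1→0 → N0(foll t1 [r])
[8] deliver 0→1 → ∅
[9] deliver 1→2 → N2(foll t1 [r])

1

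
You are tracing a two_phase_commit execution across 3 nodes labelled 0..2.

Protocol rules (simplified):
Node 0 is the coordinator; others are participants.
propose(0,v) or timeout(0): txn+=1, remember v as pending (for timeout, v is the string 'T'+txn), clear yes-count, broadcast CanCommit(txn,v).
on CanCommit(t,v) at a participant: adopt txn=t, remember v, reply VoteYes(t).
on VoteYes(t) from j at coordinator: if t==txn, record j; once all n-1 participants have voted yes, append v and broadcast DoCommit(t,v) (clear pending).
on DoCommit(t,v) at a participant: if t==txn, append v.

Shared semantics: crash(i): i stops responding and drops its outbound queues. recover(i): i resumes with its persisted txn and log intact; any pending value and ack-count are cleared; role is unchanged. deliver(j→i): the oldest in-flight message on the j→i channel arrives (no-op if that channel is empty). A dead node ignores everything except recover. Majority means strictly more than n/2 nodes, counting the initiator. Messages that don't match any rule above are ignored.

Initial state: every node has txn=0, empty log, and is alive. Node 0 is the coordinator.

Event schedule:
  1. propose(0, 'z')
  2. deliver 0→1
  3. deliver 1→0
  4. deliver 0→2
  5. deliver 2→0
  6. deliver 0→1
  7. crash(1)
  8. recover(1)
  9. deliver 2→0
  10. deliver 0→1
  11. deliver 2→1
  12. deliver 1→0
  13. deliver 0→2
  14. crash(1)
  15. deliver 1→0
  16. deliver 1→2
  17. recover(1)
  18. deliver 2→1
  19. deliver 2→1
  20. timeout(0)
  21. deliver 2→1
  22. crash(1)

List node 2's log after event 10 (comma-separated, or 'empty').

step 1 propose(0,'z'): 0={coor,t=1,log=-}
step 2 deliver 0→1: 1={part,t=1,log=-}
step 3 deliver 1→0: —
step 4 deliver 0→2: 2={part,t=1,log=-}
step 5 deliver 2→0: 0={coor,t=1,log=z}
step 6 deliver 0→1: 1={part,t=1,log=z}
step 7 crash(1): 1={✗part,t=1,log=z}
step 8 recover(1): 1={part,t=1,log=z}
step 9 deliver 2→0: —
step 10 deliver 0→1: —

empty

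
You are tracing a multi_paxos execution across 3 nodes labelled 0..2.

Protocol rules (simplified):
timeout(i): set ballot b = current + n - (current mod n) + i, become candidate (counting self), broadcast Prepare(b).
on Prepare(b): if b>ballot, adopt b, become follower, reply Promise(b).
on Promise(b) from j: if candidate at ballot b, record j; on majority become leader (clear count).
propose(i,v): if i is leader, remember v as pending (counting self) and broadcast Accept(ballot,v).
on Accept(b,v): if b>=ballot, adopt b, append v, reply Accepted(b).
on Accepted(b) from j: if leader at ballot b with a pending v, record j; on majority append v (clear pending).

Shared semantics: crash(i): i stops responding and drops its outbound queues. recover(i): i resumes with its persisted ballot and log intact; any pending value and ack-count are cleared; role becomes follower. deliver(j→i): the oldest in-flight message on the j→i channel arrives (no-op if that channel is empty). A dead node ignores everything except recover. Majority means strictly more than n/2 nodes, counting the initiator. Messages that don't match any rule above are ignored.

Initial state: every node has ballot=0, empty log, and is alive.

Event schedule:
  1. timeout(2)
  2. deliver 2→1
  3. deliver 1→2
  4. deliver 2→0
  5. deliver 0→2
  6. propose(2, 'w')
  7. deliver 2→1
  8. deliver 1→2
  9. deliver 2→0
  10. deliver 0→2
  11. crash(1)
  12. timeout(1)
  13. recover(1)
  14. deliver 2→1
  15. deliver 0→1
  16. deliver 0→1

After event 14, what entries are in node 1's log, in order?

w

[1] timeout(2) → N2(cand b5 [-])
[2] deliver 2→1 → N1(foll b5 [-])
[3] deliver 1→2 → N2(lead b5 [-])
[4] deliver 2→0 → N0(foll b5 [-])
[5] deliver 0→2 → ∅
[6] propose(2,'w') → ∅
[7] deliver 2→1 → N1(foll b5 [w])
[8] deliver 1→2 → N2(lead b5 [w])
[9] deliver 2→0 → N0(foll b5 [w])
[10] deliver 0→2 → ∅
[11] crash(1) → N1(✗foll b5 [w])
[12] timeout(1) → ∅
[13] recover(1) → N1(foll b5 [w])
[14] deliver 2→1 → ∅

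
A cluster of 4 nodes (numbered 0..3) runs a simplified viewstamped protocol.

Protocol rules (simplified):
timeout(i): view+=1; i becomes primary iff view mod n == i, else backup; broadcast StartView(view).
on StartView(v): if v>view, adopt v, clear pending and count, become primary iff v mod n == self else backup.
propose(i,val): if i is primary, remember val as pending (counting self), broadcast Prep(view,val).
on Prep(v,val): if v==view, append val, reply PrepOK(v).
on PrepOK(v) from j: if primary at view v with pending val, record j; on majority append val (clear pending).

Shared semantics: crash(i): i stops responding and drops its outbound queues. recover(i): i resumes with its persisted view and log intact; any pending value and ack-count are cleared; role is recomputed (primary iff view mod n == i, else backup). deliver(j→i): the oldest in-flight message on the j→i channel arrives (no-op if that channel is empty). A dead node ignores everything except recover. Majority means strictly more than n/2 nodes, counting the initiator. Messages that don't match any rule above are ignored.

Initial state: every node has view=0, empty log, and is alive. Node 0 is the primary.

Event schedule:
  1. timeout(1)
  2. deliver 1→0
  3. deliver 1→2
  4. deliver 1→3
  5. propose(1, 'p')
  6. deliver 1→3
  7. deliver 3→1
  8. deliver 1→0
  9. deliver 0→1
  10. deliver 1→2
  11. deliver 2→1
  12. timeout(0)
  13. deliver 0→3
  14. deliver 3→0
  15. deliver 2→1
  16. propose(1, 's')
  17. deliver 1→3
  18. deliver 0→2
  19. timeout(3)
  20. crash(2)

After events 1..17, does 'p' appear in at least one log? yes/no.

1. timeout(1):  <1:prim v1 ->
2. deliver 1→0:  <0:back v1 ->
3. deliver 1→2:  <2:back v1 ->
4. deliver 1→3:  <3:back v1 ->
5. propose(1,'p'):  nop
6. deliver 1→3:  <3:back v1 p>
7. deliver 3→1:  nop
8. deliver 1→0:  <0:back v1 p>
9. deliver 0→1:  <1:prim v1 p>
10. deliver 1→2:  <2:back v1 p>
11. deliver 2→1:  nop
12. timeout(0):  <0:back v2 p>
13. deliver 0→3:  <3:back v2 p>
14. deliver 3→0:  nop
15. deliver 2→1:  nop
16. propose(1,'s'):  nop
17. deliver 1→3:  nop

yes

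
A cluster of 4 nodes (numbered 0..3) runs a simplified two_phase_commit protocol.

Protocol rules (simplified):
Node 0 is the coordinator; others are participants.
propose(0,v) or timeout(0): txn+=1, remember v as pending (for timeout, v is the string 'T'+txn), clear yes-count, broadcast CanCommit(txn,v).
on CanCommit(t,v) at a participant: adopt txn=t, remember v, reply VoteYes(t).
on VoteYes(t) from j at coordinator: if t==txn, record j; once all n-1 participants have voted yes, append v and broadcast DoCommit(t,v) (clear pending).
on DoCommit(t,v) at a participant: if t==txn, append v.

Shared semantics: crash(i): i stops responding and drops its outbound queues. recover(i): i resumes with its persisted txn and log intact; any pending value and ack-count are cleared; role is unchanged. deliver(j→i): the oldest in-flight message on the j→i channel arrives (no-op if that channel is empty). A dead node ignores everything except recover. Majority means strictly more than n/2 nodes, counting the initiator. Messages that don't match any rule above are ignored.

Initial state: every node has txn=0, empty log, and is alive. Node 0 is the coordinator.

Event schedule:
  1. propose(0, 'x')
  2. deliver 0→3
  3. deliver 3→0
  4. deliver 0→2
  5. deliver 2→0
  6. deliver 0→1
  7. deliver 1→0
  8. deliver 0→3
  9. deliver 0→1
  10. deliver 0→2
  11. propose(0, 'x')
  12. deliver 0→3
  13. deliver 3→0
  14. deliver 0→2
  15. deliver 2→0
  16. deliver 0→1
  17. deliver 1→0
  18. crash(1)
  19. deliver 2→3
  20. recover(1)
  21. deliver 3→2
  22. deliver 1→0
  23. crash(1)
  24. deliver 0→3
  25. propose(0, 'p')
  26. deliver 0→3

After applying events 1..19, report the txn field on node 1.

1. propose(0,'x'):  <0:coor t1 ->
2. deliver 0→3:  <3:part t1 ->
3. deliver 3→0:  nop
4. deliver 0→2:  <2:part t1 ->
5. deliver 2→0:  nop
6. deliver 0→1:  <1:part t1 ->
7. deliver 1→0:  <0:coor t1 x>
8. deliver 0→3:  <3:part t1 x>
9. deliver 0→1:  <1:part t1 x>
10. deliver 0→2:  <2:part t1 x>
11. propose(0,'x'):  <0:coor t2 x>
12. deliver 0→3:  <3:part t2 x>
13. deliver 3→0:  nop
14. deliver 0→2:  <2:part t2 x>
15. deliver 2→0:  nop
16. deliver 0→1:  <1:part t2 x>
17. deliver 1→0:  <0:coor t2 x,x>
18. crash(1):  <1:✗part t2 x>
19. deliver 2→3:  nop

2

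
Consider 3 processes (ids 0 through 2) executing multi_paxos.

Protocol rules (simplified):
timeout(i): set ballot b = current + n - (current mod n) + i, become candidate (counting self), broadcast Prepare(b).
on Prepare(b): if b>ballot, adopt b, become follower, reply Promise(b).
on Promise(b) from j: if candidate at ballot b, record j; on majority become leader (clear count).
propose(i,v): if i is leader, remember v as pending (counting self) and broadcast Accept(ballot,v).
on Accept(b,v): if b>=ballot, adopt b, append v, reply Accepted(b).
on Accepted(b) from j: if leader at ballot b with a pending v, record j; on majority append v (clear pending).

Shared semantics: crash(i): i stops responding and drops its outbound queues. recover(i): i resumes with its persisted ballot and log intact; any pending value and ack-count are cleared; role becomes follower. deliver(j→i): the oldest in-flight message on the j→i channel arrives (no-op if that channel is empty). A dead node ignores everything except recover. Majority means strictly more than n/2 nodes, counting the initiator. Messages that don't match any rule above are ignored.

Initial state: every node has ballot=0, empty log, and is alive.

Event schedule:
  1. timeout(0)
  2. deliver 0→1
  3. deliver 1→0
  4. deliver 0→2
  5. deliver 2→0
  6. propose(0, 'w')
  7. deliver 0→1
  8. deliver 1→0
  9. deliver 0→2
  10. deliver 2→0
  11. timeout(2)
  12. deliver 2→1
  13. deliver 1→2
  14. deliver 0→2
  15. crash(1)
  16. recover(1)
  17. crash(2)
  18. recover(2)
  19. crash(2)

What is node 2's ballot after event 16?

8

step 1 timeout(0): 0={cand,b=3,log=-}
step 2 deliver 0→1: 1={foll,b=3,log=-}
step 3 deliver 1→0: 0={lead,b=3,log=-}
step 4 deliver 0→2: 2={foll,b=3,log=-}
step 5 deliver 2→0: —
step 6 propose(0,'w'): —
step 7 deliver 0→1: 1={foll,b=3,log=w}
step 8 deliver 1→0: 0={lead,b=3,log=w}
step 9 deliver 0→2: 2={foll,b=3,log=w}
step 10 deliver 2→0: —
step 11 timeout(2): 2={cand,b=8,log=w}
step 12 deliver 2→1: 1={foll,b=8,log=w}
step 13 deliver 1→2: 2={lead,b=8,log=w}
step 14 deliver 0→2: —
step 15 crash(1): 1={✗foll,b=8,log=w}
step 16 recover(1): 1={foll,b=8,log=w}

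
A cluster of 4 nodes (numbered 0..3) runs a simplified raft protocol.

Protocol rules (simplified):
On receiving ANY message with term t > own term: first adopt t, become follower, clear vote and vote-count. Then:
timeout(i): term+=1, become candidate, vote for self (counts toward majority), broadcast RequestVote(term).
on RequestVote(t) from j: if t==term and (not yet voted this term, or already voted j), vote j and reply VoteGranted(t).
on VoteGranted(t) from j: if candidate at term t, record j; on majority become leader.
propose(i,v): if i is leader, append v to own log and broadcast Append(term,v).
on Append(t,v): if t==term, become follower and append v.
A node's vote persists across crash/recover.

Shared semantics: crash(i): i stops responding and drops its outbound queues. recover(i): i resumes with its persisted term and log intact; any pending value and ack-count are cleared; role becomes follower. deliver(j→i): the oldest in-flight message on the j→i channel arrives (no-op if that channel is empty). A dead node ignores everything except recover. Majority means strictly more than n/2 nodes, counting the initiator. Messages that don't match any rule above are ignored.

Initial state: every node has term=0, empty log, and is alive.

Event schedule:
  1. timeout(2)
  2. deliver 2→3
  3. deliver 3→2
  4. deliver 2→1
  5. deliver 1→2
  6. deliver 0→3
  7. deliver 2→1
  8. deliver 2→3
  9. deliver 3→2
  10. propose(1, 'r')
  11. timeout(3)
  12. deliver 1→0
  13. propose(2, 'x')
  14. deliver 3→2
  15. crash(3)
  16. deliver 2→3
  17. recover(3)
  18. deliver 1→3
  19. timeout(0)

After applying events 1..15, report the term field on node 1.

[1] timeout(2) → N2(cand t1 [-])
[2] deliver 2→3 → N3(foll t1 [-])
[3] deliver 3→2 → ∅
[4] deliver 2→1 → N1(foll t1 [-])
[5] deliver 1→2 → N2(lead t1 [-])
[6] deliver 0→3 → ∅
[7] deliver 2→1 → ∅
[8] deliver 2→3 → ∅
[9] deliver 3→2 → ∅
[10] propose(1,'r') → ∅
[11] timeout(3) → N3(cand t2 [-])
[12] deliver 1→0 → ∅
[13] propose(2,'x') → N2(lead t1 [x])
[14] deliver 3→2 → N2(foll t2 [x])
[15] crash(3) → N3(✗cand t2 [-])

1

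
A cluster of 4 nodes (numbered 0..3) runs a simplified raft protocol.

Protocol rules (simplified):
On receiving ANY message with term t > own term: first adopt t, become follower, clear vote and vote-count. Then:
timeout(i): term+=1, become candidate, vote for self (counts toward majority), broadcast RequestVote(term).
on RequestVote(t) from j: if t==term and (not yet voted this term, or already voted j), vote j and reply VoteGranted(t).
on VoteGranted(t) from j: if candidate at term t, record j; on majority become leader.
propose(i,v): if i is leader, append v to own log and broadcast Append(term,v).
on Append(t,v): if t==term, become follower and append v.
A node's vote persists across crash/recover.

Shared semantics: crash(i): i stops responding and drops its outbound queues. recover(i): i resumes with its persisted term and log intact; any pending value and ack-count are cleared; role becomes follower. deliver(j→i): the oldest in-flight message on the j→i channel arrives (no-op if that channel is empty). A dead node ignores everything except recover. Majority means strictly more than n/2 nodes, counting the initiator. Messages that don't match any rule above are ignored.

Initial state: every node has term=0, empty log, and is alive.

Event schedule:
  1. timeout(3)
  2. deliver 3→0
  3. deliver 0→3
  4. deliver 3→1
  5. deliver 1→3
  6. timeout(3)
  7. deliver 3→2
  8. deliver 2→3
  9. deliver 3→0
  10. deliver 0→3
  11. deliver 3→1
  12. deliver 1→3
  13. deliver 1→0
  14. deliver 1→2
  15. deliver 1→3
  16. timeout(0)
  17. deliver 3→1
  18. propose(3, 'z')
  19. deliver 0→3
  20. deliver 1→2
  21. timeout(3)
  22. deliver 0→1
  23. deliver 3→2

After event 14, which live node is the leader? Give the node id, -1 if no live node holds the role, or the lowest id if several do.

3

[1] timeout(3) → N3(cand t1 [-])
[2] deliver 3→0 → N0(foll t1 [-])
[3] deliver 0→3 → ∅
[4] deliver 3→1 → N1(foll t1 [-])
[5] deliver 1→3 → N3(lead t1 [-])
[6] timeout(3) → N3(cand t2 [-])
[7] deliver 3→2 → N2(foll t1 [-])
[8] deliver 2→3 → ∅
[9] deliver 3→0 → N0(foll t2 [-])
[10] deliver 0→3 → ∅
[11] deliver 3→1 → N1(foll t2 [-])
[12] deliver 1→3 → N3(lead t2 [-])
[13] deliver 1→0 → ∅
[14] deliver 1→2 → ∅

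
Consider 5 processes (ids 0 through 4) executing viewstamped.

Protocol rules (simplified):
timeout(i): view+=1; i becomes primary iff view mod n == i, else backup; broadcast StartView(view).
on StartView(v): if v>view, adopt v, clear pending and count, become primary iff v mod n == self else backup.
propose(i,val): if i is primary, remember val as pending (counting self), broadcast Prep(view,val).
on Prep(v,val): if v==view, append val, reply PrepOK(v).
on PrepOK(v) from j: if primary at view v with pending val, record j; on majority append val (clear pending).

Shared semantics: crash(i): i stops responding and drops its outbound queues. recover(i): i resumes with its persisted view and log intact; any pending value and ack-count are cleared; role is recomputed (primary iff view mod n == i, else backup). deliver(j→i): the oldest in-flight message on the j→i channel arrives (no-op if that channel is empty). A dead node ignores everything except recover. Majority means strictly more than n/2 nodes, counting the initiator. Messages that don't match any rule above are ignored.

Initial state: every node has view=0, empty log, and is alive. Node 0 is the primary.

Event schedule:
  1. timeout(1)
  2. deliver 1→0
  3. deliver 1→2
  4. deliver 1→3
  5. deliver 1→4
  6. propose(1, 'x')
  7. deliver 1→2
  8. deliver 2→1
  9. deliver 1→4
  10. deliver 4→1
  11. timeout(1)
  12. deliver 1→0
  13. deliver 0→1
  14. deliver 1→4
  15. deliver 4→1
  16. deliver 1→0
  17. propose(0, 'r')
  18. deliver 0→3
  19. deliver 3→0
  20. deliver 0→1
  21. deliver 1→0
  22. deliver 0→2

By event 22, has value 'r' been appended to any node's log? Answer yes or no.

no

[1] timeout(1) → N1(prim v1 [-])
[2] deliver 1→0 → N0(back v1 [-])
[3] deliver 1→2 → N2(back v1 [-])
[4] deliver 1→3 → N3(back v1 [-])
[5] deliver 1→4 → N4(back v1 [-])
[6] propose(1,'x') → ∅
[7] deliver 1→2 → N2(back v1 [x])
[8] deliver 2→1 → ∅
[9] deliver 1→4 → N4(back v1 [x])
[10] deliver 4→1 → N1(prim v1 [x])
[11] timeout(1) → N1(back v2 [x])
[12] deliver 1→0 → N0(back v1 [x])
[13] deliver 0→1 → ∅
[14] deliver 1→4 → N4(back v2 [x])
[15] deliver 4→1 → ∅
[16] deliver 1→0 → N0(back v2 [x])
[17] propose(0,'r') → ∅
[18] deliver 0→3 → ∅
[19] deliver 3→0 → ∅
[20] deliver 0→1 → ∅
[21] deliver 1→0 → ∅
[22] deliver 0→2 → ∅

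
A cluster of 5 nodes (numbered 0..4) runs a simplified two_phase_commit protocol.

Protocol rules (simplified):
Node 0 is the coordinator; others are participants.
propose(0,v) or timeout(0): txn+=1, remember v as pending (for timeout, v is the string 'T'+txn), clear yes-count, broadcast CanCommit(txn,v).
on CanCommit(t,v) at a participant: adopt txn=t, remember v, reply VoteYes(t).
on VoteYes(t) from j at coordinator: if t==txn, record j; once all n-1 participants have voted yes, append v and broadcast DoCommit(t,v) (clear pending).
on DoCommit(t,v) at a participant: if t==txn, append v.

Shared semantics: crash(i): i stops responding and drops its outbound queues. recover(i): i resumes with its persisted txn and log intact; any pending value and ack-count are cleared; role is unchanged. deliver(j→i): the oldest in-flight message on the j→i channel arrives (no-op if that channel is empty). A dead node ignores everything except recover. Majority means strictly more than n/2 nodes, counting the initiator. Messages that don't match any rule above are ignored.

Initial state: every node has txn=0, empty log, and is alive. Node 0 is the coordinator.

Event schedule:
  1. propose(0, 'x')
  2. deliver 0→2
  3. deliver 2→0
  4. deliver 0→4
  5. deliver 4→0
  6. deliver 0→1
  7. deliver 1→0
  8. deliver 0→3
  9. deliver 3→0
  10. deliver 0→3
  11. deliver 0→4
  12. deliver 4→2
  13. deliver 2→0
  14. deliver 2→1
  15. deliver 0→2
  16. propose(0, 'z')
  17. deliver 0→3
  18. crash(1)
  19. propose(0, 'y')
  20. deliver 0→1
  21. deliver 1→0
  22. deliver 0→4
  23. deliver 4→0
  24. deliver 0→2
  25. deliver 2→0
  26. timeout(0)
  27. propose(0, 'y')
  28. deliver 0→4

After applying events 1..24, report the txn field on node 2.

[1] propose(0,'x') → N0(coor t1 [-])
[2] deliver 0→2 → N2(part t1 [-])
[3] deliver 2→0 → ∅
[4] deliver 0→4 → N4(part t1 [-])
[5] deliver 4→0 → ∅
[6] deliver 0→1 → N1(part t1 [-])
[7] deliver 1→0 → ∅
[8] deliver 0→3 → N3(part t1 [-])
[9] deliver 3→0 → N0(coor t1 [x])
[10] deliver 0→3 → N3(part t1 [x])
[11] deliver 0→4 → N4(part t1 [x])
[12] deliver 4→2 → ∅
[13] deliver 2→0 → ∅
[14] deliver 2→1 → ∅
[15] deliver 0→2 → N2(part t1 [x])
[16] propose(0,'z') → N0(coor t2 [x])
[17] deliver 0→3 → N3(part t2 [x])
[18] crash(1) → N1(✗part t1 [-])
[19] propose(0,'y') → N0(coor t3 [x])
[20] deliver 0→1 → ∅
[21] deliver 1→0 → ∅
[22] deliver 0→4 → N4(part t2 [x])
[23] deliver 4→0 → ∅
[24] deliver 0→2 → N2(part t2 [x])

2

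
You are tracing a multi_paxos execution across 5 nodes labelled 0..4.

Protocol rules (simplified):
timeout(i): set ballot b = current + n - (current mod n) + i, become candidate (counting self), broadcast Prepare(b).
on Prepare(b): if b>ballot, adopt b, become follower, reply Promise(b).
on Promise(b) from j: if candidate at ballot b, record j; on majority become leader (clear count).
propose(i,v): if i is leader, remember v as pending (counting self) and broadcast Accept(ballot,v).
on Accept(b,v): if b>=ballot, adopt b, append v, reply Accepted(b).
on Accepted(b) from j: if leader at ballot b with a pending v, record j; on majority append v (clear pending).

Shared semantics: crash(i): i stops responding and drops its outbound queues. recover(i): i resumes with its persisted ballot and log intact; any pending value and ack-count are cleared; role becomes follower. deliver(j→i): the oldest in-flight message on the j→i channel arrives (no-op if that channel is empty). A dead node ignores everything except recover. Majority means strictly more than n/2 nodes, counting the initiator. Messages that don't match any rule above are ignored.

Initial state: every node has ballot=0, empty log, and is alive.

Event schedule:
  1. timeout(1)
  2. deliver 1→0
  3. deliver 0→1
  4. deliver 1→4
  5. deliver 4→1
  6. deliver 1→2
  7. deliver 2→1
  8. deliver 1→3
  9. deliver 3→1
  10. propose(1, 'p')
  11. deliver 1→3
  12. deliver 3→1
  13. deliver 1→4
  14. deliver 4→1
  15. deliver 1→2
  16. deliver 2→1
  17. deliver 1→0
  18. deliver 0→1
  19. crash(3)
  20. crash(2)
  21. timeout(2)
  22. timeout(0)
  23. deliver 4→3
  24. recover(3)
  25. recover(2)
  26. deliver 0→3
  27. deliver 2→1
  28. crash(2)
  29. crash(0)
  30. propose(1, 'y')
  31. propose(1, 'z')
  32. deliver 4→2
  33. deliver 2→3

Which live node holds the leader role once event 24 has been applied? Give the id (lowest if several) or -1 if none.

step 1 timeout(1): 1={cand,b=6,log=-}
step 2 deliver 1→0: 0={foll,b=6,log=-}
step 3 deliver 0→1: —
step 4 deliver 1→4: 4={foll,b=6,log=-}
step 5 deliver 4→1: 1={lead,b=6,log=-}
step 6 deliver 1→2: 2={foll,b=6,log=-}
step 7 deliver 2→1: —
step 8 deliver 1→3: 3={foll,b=6,log=-}
step 9 deliver 3→1: —
step 10 propose(1,'p'): —
step 11 deliver 1→3: 3={foll,b=6,log=p}
step 12 deliver 3→1: —
step 13 deliver 1→4: 4={foll,b=6,log=p}
step 14 deliver 4→1: 1={lead,b=6,log=p}
step 15 deliver 1→2: 2={foll,b=6,log=p}
step 16 deliver 2→1: —
step 17 deliver 1→0: 0={foll,b=6,log=p}
step 18 deliver 0→1: —
step 19 crash(3): 3={✗foll,b=6,log=p}
step 20 crash(2): 2={✗foll,b=6,log=p}
step 21 timeout(2): —
step 22 timeout(0): 0={cand,b=10,log=p}
step 23 deliver 4→3: —
step 24 recover(3): 3={foll,b=6,log=p}

1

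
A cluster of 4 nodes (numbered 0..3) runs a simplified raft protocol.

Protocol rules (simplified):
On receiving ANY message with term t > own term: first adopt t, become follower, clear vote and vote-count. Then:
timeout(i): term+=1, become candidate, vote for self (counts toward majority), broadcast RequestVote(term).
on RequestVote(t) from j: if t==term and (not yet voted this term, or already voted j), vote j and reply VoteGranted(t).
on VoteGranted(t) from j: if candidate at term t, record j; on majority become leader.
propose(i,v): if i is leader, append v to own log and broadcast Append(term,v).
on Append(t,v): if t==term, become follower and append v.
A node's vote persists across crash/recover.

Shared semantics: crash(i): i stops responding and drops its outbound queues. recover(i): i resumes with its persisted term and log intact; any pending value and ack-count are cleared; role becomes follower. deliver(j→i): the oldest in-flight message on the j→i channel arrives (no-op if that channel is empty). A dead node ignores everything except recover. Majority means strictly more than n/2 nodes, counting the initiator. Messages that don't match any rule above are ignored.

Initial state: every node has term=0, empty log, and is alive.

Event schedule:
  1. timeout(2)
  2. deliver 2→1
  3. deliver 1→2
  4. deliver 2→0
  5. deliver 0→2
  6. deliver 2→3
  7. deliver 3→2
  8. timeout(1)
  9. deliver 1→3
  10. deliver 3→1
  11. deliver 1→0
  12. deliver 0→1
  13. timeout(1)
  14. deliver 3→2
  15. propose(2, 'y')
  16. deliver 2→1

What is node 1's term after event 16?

3

[1] timeout(2) → N2(cand t1 [-])
[2] deliver 2→1 → N1(foll t1 [-])
[3] deliver 1→2 → ∅
[4] deliver 2→0 → N0(foll t1 [-])
[5] deliver 0→2 → N2(lead t1 [-])
[6] deliver 2→3 → N3(foll t1 [-])
[7] deliver 3→2 → ∅
[8] timeout(1) → N1(cand t2 [-])
[9] deliver 1→3 → N3(foll t2 [-])
[10] deliver 3→1 → ∅
[11] deliver 1→0 → N0(foll t2 [-])
[12] deliver 0→1 → N1(lead t2 [-])
[13] timeout(1) → N1(cand t3 [-])
[14] deliver 3→2 → ∅
[15] propose(2,'y') → N2(lead t1 [y])
[16] deliver 2→1 → ∅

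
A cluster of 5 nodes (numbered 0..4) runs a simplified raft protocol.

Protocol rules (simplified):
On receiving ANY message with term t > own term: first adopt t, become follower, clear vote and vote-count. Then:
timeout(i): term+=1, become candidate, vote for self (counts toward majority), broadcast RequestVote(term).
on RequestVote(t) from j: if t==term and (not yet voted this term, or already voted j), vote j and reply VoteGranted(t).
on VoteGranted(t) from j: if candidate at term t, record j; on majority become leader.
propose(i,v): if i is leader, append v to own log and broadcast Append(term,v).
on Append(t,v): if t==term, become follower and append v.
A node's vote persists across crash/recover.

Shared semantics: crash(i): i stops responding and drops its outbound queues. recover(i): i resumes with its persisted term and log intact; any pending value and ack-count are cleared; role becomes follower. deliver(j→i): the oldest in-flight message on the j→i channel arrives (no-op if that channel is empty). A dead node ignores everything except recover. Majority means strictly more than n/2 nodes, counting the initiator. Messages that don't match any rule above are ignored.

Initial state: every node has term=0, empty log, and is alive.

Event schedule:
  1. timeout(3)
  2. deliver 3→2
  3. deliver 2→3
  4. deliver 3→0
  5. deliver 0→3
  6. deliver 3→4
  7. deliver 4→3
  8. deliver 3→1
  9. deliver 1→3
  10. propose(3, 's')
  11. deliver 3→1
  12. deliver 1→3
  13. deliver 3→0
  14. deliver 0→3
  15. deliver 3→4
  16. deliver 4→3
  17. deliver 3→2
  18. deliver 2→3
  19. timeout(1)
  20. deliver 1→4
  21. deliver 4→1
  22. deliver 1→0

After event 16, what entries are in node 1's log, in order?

s

step 1 timeout(3): 3={cand,t=1,log=-}
step 2 deliver 3→2: 2={foll,t=1,log=-}
step 3 deliver 2→3: —
step 4 deliver 3→0: 0={foll,t=1,log=-}
step 5 deliver 0→3: 3={lead,t=1,log=-}
step 6 deliver 3→4: 4={foll,t=1,log=-}
step 7 deliver 4→3: —
step 8 deliver 3→1: 1={foll,t=1,log=-}
step 9 deliver 1→3: —
step 10 propose(3,'s'): 3={lead,t=1,log=s}
step 11 deliver 3→1: 1={foll,t=1,log=s}
step 12 deliver 1→3: —
step 13 deliver 3→0: 0={foll,t=1,log=s}
step 14 deliver 0→3: —
step 15 deliver 3→4: 4={foll,t=1,log=s}
step 16 deliver 4→3: —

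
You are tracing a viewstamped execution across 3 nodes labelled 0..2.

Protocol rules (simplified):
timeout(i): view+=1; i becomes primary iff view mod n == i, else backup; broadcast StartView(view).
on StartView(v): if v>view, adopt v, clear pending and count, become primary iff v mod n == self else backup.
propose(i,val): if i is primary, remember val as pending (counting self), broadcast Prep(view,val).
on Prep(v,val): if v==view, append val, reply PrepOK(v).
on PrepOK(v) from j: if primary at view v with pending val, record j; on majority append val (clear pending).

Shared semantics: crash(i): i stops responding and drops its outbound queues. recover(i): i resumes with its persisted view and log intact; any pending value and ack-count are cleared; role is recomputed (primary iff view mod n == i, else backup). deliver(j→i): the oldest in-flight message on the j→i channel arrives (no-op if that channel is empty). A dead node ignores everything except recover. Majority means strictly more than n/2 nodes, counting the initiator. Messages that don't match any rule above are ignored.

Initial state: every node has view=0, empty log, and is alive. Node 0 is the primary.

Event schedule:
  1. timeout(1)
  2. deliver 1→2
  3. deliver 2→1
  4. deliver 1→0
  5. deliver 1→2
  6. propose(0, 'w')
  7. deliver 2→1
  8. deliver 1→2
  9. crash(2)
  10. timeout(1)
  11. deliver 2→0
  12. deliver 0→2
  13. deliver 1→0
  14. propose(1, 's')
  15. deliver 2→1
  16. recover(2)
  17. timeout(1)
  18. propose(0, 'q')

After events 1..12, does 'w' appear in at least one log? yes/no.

no

after 1 — timeout(1): n1:prim/v1/[-]
after 2 — deliver 1→2: n2:back/v1/[-]
after 3 — deliver 2→1: ·
after 4 — deliver 1→0: n0:back/v1/[-]
after 5 — deliver 1→2: ·
after 6 — propose(0,'w'): ·
after 7 — deliver 2→1: ·
after 8 — deliver 1→2: ·
after 9 — crash(2): n2:✗back/v1/[-]
after 10 — timeout(1): n1:back/v2/[-]
after 11 — deliver 2→0: ·
after 12 — deliver 0→2: ·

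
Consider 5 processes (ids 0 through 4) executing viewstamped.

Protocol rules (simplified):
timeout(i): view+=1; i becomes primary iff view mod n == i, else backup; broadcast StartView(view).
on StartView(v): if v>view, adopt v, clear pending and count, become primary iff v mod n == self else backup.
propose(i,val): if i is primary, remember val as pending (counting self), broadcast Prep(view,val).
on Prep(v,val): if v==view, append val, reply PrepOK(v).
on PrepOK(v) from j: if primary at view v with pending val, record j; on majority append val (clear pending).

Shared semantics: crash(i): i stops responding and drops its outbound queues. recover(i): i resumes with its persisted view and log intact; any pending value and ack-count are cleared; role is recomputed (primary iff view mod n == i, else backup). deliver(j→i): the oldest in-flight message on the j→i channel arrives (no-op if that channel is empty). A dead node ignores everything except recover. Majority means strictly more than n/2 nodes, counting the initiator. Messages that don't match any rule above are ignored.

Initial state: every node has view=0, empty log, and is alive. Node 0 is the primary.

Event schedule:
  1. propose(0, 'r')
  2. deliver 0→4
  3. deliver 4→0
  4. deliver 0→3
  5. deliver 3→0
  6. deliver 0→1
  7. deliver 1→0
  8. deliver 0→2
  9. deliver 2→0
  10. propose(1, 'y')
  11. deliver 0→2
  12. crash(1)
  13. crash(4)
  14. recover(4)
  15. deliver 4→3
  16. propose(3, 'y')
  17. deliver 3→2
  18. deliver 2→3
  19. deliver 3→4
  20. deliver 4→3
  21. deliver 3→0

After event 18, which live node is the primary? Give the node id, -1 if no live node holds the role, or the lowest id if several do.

e1 propose(0,'r'): ·
e2 deliver 0→4: 4[back,v=0,r]
e3 deliver 4→0: ·
e4 deliver 0→3: 3[back,v=0,r]
e5 deliver 3→0: 0[prim,v=0,r]
e6 deliver 0→1: 1[back,v=0,r]
e7 deliver 1→0: ·
e8 deliver 0→2: 2[back,v=0,r]
e9 deliver 2→0: ·
e10 propose(1,'y'): ·
e11 deliver 0→2: ·
e12 crash(1): 1[✗back,v=0,r]
e13 crash(4): 4[✗back,v=0,r]
e14 recover(4): 4[back,v=0,r]
e15 deliver 4→3: ·
e16 propose(3,'y'): ·
e17 deliver 3→2: ·
e18 deliver 2→3: ·

0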